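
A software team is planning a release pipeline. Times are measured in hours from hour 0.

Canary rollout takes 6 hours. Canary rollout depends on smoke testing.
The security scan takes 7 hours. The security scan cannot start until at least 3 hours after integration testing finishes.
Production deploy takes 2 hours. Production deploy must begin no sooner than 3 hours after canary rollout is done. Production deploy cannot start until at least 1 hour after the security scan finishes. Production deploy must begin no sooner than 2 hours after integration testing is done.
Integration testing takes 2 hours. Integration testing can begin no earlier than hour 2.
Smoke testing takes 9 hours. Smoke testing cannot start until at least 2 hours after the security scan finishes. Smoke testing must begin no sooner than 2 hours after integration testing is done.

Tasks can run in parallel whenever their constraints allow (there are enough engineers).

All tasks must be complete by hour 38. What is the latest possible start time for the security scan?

Production deploy has no dependents, so it just needs to finish by hour 38. Starting by 38 − 2 = hour 36 achieves that.
Canary rollout feeds into production deploy (must start by hour 36, minus 3-hour gap → hour 33); so canary rollout must finish by hour 33 and therefore start by hour 27.
Smoke testing has to be done before canary rollout (must start by hour 27). That means finishing by hour 27, i.e. starting by 27 − 9 = hour 18.
For the security scan: smoke testing (must start by hour 18, minus 2-hour gap → hour 16); production deploy (must start by hour 36, minus 1-hour gap → hour 35). The most restrictive is hour 16; with a 7-hour duration, the security scan must start by hour 9.

9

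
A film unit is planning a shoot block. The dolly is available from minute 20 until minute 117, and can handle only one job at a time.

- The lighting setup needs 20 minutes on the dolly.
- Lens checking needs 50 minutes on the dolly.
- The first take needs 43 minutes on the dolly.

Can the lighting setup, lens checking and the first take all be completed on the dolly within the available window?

The dolly window is 117 − 20 = 97 minutes.
Running back to back, the jobs need 20 + 50 + 43 = 113 minutes on the dolly.
Since 113 > 97, they cannot all fit.

No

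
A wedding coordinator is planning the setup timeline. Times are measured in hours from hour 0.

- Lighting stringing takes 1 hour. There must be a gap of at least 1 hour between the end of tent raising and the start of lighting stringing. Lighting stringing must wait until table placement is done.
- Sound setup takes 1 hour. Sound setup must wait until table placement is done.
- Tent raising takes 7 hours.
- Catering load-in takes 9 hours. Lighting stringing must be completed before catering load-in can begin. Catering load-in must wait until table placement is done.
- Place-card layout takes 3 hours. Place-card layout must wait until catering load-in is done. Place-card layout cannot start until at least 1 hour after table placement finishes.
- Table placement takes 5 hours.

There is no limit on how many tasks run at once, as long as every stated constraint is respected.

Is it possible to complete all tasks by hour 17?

Table placement has no prerequisites, so it starts at hour 0 and finishes at hour 5.
Sound setup waits on table placement (finishes hour 5), so it starts at hour 5 and finishes at 5 + 1 = hour 6.
Tent raising has no prerequisites, so it starts at hour 0 and finishes at hour 7.
Lighting stringing needs all of tent raising (finishes hour 7, plus 1-hour gap → hour 8); table placement (finishes hour 5). That puts its earliest start at hour 8; it finishes at 8 + 1 = hour 9.
Catering load-in has to wait for lighting stringing (finishes hour 9); table placement (finishes hour 5). The latest of these is hour 9, so catering load-in runs hour 9 to 9 + 9 = hour 18.
Place-card layout has to wait for catering load-in (finishes hour 18); table placement (finishes hour 5, plus 1-hour gap → hour 6). The latest of these is hour 18, so place-card layout runs hour 18 to 18 + 3 = hour 21.
The earliest everything can be done is hour 21, which is after the deadline of 17, so it is not possible.

No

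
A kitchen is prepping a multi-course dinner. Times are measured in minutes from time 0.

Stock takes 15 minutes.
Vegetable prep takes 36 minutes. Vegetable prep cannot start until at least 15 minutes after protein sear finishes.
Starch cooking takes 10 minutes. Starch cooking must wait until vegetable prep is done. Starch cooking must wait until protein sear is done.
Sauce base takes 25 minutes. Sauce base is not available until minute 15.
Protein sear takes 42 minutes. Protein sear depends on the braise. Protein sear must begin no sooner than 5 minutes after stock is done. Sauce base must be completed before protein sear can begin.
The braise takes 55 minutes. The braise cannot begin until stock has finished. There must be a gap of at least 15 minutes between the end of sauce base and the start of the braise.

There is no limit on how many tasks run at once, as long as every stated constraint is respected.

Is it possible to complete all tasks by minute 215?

After its own release at minute 15, sauce base can start at minute 15 and finishes at minute 40.
Stock can start immediately at minute 0; it finishes at minute 15.
For the braise: stock (finishes minute 15); sauce base (finishes minute 40, plus 15-minute gap → minute 55). Taking the maximum gives a start of minute 55, and it finishes at 55 + 55 = minute 110.
For protein sear: the braise (finishes minute 110); stock (finishes minute 15, plus 5-minute gap → minute 20); sauce base (finishes minute 40). Taking the maximum gives a start of minute 110, and it finishes at 110 + 42 = minute 152.
Vegetable prep waits on protein sear (finishes minute 152, plus 15-minute gap → minute 167), so it starts at minute 167 and finishes at 167 + 36 = minute 203.
For starch cooking: vegetable prep (finishes minute 203); protein sear (finishes minute 152). Taking the maximum gives a start of minute 203, and it finishes at 203 + 10 = minute 213.
Every task is finished by minute 213, which is no later than the deadline of 215, so the schedule is feasible.

Yes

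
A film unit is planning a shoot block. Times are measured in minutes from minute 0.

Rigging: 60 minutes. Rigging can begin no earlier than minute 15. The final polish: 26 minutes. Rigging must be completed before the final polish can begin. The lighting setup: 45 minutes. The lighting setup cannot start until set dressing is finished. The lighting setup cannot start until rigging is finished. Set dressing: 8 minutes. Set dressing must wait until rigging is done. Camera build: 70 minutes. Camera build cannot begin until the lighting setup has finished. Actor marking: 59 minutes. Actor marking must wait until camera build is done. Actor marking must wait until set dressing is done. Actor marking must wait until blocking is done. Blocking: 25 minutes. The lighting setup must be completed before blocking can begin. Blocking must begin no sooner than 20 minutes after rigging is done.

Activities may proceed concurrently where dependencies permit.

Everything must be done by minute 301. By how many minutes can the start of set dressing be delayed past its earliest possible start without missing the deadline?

44

Rigging cannot begin until its own release at minute 15. It runs from minute 15 to 15 + 60 = minute 75.
Set dressing cannot begin until rigging (finishes minute 75). It runs from minute 75 to 75 + 8 = minute 83.

Working backward from the deadline:
To finish by minute 301, actor marking (duration 59) must start no later than minute 242.
Camera build has to be done before actor marking (must start by minute 242). That means finishing by minute 242, i.e. starting by 242 − 70 = minute 172.
Blocking feeds into actor marking (must start by minute 242); so blocking must finish by minute 242 and therefore start by minute 217.
The lighting setup has several dependents: camera build (must start by minute 172); blocking (must start by minute 217). The earliest of those limits is minute 172, so the lighting setup must start by 172 − 45 = minute 127.
Set dressing has several dependents: the lighting setup (must start by minute 127); actor marking (must start by minute 242). The earliest of those limits is minute 127, so set dressing must start by 127 − 8 = minute 119.
So set dressing can start as early as minute 75 and as late as minute 119, giving 119 − 75 = 44 minutes of slack.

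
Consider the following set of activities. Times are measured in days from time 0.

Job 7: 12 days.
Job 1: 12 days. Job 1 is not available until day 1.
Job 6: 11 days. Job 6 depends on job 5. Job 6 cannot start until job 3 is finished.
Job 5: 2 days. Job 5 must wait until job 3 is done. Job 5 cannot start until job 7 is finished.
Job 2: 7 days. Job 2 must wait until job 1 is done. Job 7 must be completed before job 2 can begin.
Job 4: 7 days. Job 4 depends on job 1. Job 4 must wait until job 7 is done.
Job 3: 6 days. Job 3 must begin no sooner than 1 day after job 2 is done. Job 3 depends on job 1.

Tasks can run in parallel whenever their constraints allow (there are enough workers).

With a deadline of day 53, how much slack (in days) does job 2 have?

13

Job 7 can start immediately at day 0; it finishes at day 12.
After its own release at day 1, job 1 can start at day 1 and finishes at day 13.
Job 2 needs all of job 1 (finishes day 13); job 7 (finishes day 12). That puts its earliest start at day 13; it finishes at 13 + 7 = day 20.

Working backward from the deadline:
To finish by day 53, job 6 (duration 11) must start no later than day 42.
Job 5 feeds into job 6 (must start by day 42); so job 5 must finish by day 42 and therefore start by day 40.
Job 3 must finish in time for job 5 (must start by day 40); job 6 (must start by day 42). The tightest is day 40, so job 3 must start by 40 − 6 = day 34.
Job 2 must finish before job 3 (must start by day 34, minus 1-day gap → day 33). With a 7-day duration, job 2 must start by 33 − 7 = day 26.
So job 2 can start as early as day 13 and as late as day 26, giving 26 − 13 = 13 days of slack.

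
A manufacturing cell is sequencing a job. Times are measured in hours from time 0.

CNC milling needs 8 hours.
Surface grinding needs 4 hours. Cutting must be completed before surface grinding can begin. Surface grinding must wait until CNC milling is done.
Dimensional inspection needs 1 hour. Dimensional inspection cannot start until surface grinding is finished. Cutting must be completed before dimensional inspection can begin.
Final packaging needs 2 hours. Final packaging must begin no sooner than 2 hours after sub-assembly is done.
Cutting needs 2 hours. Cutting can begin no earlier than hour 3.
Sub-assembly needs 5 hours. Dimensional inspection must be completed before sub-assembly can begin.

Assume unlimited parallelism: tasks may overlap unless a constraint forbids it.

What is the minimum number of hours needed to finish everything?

22

CNC milling can start immediately at hour 0; it finishes at hour 8.
After its own release at hour 3, cutting can start at hour 3 and finishes at hour 5.
For surface grinding: cutting (finishes hour 5); CNC milling (finishes hour 8). Taking the maximum gives a start of hour 8, and it finishes at 8 + 4 = hour 12.
Dimensional inspection has to wait for surface grinding (finishes hour 12); cutting (finishes hour 5). The latest of these is hour 12, so dimensional inspection runs hour 12 to 12 + 1 = hour 13.
After dimensional inspection (finishes hour 13), sub-assembly can start at hour 13 and finishes at hour 18.
Final packaging cannot begin until sub-assembly (finishes hour 18, plus 2-hour gap → hour 20). It runs from hour 20 to 20 + 2 = hour 22.
All tasks are finished once the last one completes. Finish times: Cutting at 5, CNC milling at 8, Surface grinding at 12, Dimensional inspection at 13, Sub-assembly at 18, Final packaging at 22. The latest is hour 22.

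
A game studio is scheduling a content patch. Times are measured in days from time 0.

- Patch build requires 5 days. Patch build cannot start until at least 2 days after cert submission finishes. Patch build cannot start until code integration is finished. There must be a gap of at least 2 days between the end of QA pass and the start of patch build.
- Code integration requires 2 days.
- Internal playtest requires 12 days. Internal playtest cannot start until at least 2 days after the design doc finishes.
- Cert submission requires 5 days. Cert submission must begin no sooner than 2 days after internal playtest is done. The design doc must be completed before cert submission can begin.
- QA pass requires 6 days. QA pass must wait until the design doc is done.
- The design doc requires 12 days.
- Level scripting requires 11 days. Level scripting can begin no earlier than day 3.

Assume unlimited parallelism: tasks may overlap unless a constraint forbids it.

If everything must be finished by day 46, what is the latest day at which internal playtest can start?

20

Patch build must finish by day 46; it takes 5 days, so it must start by 46 − 5 = day 41.
Since patch build (must start by day 41, minus 2-day gap → day 39) depends on it, cert submission must finish by day 39. Backing off its 5-day duration gives a latest start of day 34.
Internal playtest has to be done before cert submission (must start by day 34, minus 2-day gap → day 32). That means finishing by day 32, i.e. starting by 32 − 12 = day 20.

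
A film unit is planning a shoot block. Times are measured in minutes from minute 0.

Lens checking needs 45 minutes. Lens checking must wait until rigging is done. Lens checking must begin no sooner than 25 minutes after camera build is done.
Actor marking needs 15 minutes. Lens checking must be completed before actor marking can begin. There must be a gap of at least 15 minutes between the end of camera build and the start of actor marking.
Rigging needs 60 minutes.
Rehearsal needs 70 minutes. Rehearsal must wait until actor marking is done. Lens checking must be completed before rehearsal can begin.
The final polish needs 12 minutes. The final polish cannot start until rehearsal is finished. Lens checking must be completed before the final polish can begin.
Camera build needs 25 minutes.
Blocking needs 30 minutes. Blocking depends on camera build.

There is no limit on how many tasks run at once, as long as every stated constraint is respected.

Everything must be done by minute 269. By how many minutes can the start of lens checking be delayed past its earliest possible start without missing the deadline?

Camera build can start immediately at minute 0; it finishes at minute 25.
Rigging can start immediately at minute 0; it finishes at minute 60.
For lens checking: rigging (finishes minute 60); camera build (finishes minute 25, plus 25-minute gap → minute 50). Taking the maximum gives a start of minute 60, and it finishes at 60 + 45 = minute 105.

Working backward from the deadline:
Nothing follows the final polish; the deadline of minute 269 is its only limit. It must start by 269 − 12 = minute 257.
Rehearsal must finish before the final polish (must start by minute 257). With a 70-minute duration, rehearsal must start by 257 − 70 = minute 187.
Since rehearsal (must start by minute 187) depends on it, actor marking must finish by minute 187. Backing off its 15-minute duration gives a latest start of minute 172.
Lens checking feeds actor marking (must start by minute 172); rehearsal (must start by minute 187); the final polish (must start by minute 257). Taking the minimum, lens checking must finish by minute 172 and start by 172 − 45 = minute 127.
So lens checking can start as early as minute 60 and as late as minute 127, giving 127 − 60 = 67 minutes of slack.

67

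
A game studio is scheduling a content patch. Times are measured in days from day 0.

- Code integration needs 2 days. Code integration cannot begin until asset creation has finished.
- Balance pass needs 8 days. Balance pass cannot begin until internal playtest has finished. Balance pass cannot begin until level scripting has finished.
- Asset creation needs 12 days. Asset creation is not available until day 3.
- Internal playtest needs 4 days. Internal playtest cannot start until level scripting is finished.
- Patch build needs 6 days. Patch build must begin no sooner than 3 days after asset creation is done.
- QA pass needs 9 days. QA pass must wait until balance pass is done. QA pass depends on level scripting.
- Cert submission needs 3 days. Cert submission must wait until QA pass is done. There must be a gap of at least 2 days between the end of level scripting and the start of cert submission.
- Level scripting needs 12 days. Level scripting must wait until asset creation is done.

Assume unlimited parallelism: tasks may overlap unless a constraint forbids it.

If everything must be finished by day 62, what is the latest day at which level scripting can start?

Nothing follows cert submission; the deadline of day 62 is its only limit. It must start by 62 − 3 = day 59.
Since cert submission (must start by day 59) depends on it, QA pass must finish by day 59. Backing off its 9-day duration gives a latest start of day 50.
Balance pass must finish before QA pass (must start by day 50). With an 8-day duration, balance pass must start by 50 − 8 = day 42.
Since balance pass (must start by day 42) depends on it, internal playtest must finish by day 42. Backing off its 4-day duration gives a latest start of day 38.
For level scripting: internal playtest (must start by day 38); balance pass (must start by day 42); QA pass (must start by day 50); cert submission (must start by day 59, minus 2-day gap → day 57). The most restrictive is day 38; with a 12-day duration, level scripting must start by day 26.

26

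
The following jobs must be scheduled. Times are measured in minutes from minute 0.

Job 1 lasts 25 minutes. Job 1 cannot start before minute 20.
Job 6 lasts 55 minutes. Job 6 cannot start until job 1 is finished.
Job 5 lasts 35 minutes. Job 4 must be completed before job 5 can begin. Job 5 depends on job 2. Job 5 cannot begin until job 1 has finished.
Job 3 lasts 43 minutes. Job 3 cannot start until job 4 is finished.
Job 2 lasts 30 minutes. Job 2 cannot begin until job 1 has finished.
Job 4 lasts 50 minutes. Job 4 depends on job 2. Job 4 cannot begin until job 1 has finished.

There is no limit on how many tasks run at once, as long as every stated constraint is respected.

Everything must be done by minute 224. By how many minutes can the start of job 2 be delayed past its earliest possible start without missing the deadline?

After its own release at minute 20, job 1 can start at minute 20 and finishes at minute 45.
Job 2 waits on job 1 (finishes minute 45), so it starts at minute 45 and finishes at 45 + 30 = minute 75.

Working backward from the deadline:
Job 3 must finish by minute 224; it takes 43 minutes, so it must start by 224 − 43 = minute 181.
To finish by minute 224, job 5 (duration 35) must start no later than minute 189.
Job 4 has several dependents: job 3 (must start by minute 181); job 5 (must start by minute 189). The earliest of those limits is minute 181, so job 4 must start by 181 − 50 = minute 131.
Job 2 feeds job 4 (must start by minute 131); job 5 (must start by minute 189). Taking the minimum, job 2 must finish by minute 131 and start by 131 − 30 = minute 101.
So job 2 can start as early as minute 45 and as late as minute 101, giving 101 − 45 = 56 minutes of slack.

56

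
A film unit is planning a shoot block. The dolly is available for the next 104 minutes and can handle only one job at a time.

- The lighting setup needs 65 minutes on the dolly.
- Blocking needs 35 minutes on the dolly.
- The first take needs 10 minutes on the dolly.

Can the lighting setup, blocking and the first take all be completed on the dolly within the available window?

No

Running back to back, the jobs need 65 + 35 + 10 = 110 minutes on the dolly.
Since 110 > 104, they cannot all fit.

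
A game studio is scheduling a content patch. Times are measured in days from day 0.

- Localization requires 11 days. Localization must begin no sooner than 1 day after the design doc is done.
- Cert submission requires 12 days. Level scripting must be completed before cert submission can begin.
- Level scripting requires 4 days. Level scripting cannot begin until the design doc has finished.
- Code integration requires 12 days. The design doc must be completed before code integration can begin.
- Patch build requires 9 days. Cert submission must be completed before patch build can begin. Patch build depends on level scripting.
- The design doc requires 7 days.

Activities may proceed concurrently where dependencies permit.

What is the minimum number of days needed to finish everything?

32

The design doc has no prerequisites, so it starts at day 0 and finishes at day 7.
Localization cannot begin until the design doc (finishes day 7, plus 1-day gap → day 8). It runs from day 8 to 8 + 11 = day 19.
Code integration cannot begin until the design doc (finishes day 7). It runs from day 7 to 7 + 12 = day 19.
Level scripting cannot begin until the design doc (finishes day 7). It runs from day 7 to 7 + 4 = day 11.
Cert submission waits on level scripting (finishes day 11), so it starts at day 11 and finishes at 11 + 12 = day 23.
Patch build has to wait for cert submission (finishes day 23); level scripting (finishes day 11). The latest of these is day 23, so patch build runs day 23 to 23 + 9 = day 32.
All tasks are finished once the last one completes. Finish times: The design doc at 7, Level scripting at 11, Code integration at 19, Localization at 19, Cert submission at 23, Patch build at 32. The latest is day 32.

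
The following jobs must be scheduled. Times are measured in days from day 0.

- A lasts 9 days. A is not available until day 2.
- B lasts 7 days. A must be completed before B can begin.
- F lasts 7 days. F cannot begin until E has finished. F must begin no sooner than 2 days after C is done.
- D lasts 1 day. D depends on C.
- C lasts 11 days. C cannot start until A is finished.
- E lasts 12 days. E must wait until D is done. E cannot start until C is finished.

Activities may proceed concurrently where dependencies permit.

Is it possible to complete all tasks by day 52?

Yes

A cannot begin until its own release at day 2. It runs from day 2 to 2 + 9 = day 11.
After A (finishes day 11), C can start at day 11 and finishes at day 22.
D cannot begin until C (finishes day 22). It runs from day 22 to 22 + 1 = day 23.
E cannot start until D (finishes day 23); C (finishes day 22). The controlling bound is day 23, so E finishes at 23 + 12 = day 35.
F has to wait for E (finishes day 35); C (finishes day 22, plus 2-day gap → day 24). The latest of these is day 35, so F runs day 35 to 35 + 7 = day 42.
After A (finishes day 11), B can start at day 11 and finishes at day 18.
Every task is finished by day 42, which is no later than the deadline of 52, so the schedule is feasible.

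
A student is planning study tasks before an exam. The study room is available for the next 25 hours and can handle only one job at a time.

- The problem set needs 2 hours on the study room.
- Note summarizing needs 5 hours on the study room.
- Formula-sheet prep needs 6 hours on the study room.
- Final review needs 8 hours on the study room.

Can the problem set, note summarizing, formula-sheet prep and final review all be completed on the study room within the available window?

Running back to back, the jobs need 2 + 5 + 6 + 8 = 21 hours on the study room.
Since 21 ≤ 25, they fit within the window.

Yes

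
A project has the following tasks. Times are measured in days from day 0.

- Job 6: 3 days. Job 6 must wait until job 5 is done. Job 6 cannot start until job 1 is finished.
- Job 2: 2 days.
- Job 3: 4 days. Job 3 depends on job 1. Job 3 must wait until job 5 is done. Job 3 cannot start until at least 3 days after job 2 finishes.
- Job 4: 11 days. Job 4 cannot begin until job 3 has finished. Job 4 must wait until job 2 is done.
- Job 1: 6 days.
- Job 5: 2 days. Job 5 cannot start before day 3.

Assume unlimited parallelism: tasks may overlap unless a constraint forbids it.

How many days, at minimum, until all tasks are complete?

21

Job 5 waits on its own release at day 3, so it starts at day 3 and finishes at 3 + 2 = day 5.
Job 2 can start immediately at day 0; it finishes at day 2.
Job 1 has no prerequisites, so it starts at day 0 and finishes at day 6.
For job 6: job 5 (finishes day 5); job 1 (finishes day 6). Taking the maximum gives a start of day 6, and it finishes at 6 + 3 = day 9.
Job 3 needs all of job 1 (finishes day 6); job 5 (finishes day 5); job 2 (finishes day 2, plus 3-day gap → day 5). That puts its earliest start at day 6; it finishes at 6 + 4 = day 10.
Job 4 cannot start until job 3 (finishes day 10); job 2 (finishes day 2). The controlling bound is day 10, so job 4 finishes at 10 + 11 = day 21.
All tasks are finished once the last one completes. Finish times: Job 1 at 6, Job 2 at 2, Job 3 at 10, Job 4 at 21, Job 5 at 5, Job 6 at 9. The latest is day 21.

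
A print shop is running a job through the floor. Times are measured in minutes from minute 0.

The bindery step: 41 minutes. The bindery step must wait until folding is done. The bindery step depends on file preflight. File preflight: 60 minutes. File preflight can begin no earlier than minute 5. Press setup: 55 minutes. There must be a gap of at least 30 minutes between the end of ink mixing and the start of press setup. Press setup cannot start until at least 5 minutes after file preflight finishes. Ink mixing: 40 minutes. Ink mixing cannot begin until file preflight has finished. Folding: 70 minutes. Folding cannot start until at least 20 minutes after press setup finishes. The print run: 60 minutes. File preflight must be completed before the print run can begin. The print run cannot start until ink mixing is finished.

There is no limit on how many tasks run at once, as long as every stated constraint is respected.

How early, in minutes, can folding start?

After its own release at minute 5, file preflight can start at minute 5 and finishes at minute 65.
After file preflight (finishes minute 65), ink mixing can start at minute 65 and finishes at minute 105.
Press setup has to wait for ink mixing (finishes minute 105, plus 30-minute gap → minute 135); file preflight (finishes minute 65, plus 5-minute gap → minute 70). The latest of these is minute 135, so press setup runs minute 135 to 135 + 55 = minute 190.
Folding waits on press setup (finishes minute 190, plus 20-minute gap → minute 210), so the earliest it can start is minute 210.

210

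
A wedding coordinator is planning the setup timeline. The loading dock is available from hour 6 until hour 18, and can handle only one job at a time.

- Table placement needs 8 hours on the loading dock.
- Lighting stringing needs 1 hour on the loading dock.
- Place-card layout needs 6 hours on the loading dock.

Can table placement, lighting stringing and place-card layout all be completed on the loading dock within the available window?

The loading dock window is 18 − 6 = 12 hours.
Running back to back, the jobs need 8 + 1 + 6 = 15 hours on the loading dock.
Since 15 > 12, they cannot all fit.

No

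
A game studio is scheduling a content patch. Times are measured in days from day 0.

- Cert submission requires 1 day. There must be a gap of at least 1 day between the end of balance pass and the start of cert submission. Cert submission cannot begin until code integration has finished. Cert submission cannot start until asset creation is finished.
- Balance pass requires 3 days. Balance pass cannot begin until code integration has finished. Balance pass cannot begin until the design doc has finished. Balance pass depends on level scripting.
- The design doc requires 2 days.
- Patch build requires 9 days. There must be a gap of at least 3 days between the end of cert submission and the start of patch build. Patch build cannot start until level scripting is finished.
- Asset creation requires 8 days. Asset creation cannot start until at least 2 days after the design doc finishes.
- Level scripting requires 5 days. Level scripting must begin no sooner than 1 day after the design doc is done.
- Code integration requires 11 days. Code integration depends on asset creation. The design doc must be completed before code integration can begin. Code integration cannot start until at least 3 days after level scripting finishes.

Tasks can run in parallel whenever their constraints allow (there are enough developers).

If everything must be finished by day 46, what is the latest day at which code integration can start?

Patch build has no dependents, so it just needs to finish by day 46. Starting by 46 − 9 = day 37 achieves that.
Cert submission must finish before patch build (must start by day 37, minus 3-day gap → day 34). With a 1-day duration, cert submission must start by 34 − 1 = day 33.
Balance pass has to be done before cert submission (must start by day 33, minus 1-day gap → day 32). That means finishing by day 32, i.e. starting by 32 − 3 = day 29.
Code integration has several dependents: balance pass (must start by day 29); cert submission (must start by day 33). The earliest of those limits is day 29, so code integration must start by 29 − 11 = day 18.

18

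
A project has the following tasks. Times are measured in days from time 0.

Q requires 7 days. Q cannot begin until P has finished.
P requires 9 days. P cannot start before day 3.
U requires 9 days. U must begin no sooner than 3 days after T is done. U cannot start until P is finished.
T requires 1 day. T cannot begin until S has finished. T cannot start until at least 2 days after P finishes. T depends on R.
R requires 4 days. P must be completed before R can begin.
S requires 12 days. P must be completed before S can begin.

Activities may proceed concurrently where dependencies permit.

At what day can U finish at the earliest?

37

After its own release at day 3, P can start at day 3 and finishes at day 12.
S cannot begin until P (finishes day 12). It runs from day 12 to 12 + 12 = day 24.
R waits on P (finishes day 12), so it starts at day 12 and finishes at 12 + 4 = day 16.
T needs all of S (finishes day 24); P (finishes day 12, plus 2-day gap → day 14); R (finishes day 16). That puts its earliest start at day 24; it finishes at 24 + 1 = day 25.
For U: T (finishes day 25, plus 3-day gap → day 28); P (finishes day 12). Taking the maximum gives a start of day 28, and it finishes at 28 + 9 = day 37.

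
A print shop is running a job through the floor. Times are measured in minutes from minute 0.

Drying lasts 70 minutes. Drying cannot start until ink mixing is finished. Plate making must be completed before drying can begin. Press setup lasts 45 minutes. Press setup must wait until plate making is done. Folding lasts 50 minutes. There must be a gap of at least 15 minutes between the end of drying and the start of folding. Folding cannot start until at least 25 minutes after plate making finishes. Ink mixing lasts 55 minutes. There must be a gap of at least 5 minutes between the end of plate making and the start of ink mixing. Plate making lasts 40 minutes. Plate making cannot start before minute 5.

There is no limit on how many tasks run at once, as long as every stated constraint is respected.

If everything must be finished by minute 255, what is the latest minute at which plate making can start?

20

Folding must finish by minute 255; it takes 50 minutes, so it must start by 255 − 50 = minute 205.
Drying feeds into folding (must start by minute 205, minus 15-minute gap → minute 190); so drying must finish by minute 190 and therefore start by minute 120.
Since drying (must start by minute 120) depends on it, ink mixing must finish by minute 120. Backing off its 55-minute duration gives a latest start of minute 65.
To finish by minute 255, press setup (duration 45) must start no later than minute 210.
Plate making has several dependents: ink mixing (must start by minute 65, minus 5-minute gap → minute 60); press setup (must start by minute 210); drying (must start by minute 120); folding (must start by minute 205, minus 25-minute gap → minute 180). The earliest of those limits is minute 60, so plate making must start by 60 − 40 = minute 20.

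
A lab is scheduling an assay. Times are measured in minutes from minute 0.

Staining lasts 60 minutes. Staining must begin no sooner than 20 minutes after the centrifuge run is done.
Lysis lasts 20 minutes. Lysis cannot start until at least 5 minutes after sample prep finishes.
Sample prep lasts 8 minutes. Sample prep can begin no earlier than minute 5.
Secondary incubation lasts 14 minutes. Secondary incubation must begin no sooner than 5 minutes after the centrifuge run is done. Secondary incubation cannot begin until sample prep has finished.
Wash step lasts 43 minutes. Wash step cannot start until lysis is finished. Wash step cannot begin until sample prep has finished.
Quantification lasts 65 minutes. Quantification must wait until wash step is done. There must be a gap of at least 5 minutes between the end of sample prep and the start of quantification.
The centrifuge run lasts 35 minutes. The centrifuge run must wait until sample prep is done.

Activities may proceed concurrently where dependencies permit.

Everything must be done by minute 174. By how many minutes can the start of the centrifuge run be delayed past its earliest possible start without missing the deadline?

Sample prep waits on its own release at minute 5, so it starts at minute 5 and finishes at 5 + 8 = minute 13.
The centrifuge run cannot begin until sample prep (finishes minute 13). It runs from minute 13 to 13 + 35 = minute 48.

Working backward from the deadline:
Staining must finish by minute 174; it takes 60 minutes, so it must start by 174 − 60 = minute 114.
Secondary incubation has no dependents, so it just needs to finish by minute 174. Starting by 174 − 14 = minute 160 achieves that.
For the centrifuge run: staining (must start by minute 114, minus 20-minute gap → minute 94); secondary incubation (must start by minute 160, minus 5-minute gap → minute 155). The most restrictive is minute 94; with a 35-minute duration, the centrifuge run must start by minute 59.
So the centrifuge run can start as early as minute 13 and as late as minute 59, giving 59 − 13 = 46 minutes of slack.

46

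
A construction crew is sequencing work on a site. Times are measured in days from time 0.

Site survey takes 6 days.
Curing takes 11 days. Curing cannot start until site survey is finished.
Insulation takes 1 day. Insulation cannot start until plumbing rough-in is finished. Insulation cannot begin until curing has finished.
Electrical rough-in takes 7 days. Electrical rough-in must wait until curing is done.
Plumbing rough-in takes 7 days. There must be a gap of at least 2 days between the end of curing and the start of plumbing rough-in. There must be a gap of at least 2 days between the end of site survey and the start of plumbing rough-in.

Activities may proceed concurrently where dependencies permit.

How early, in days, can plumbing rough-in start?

19

Site survey can start immediately at day 0; it finishes at day 6.
Curing cannot begin until site survey (finishes day 6). It runs from day 6 to 6 + 11 = day 17.
Plumbing rough-in waits on curing (finishes day 17, plus 2-day gap → day 19); site survey (finishes day 6, plus 2-day gap → day 8). The latest of these is day 19, which is the earliest plumbing rough-in can start.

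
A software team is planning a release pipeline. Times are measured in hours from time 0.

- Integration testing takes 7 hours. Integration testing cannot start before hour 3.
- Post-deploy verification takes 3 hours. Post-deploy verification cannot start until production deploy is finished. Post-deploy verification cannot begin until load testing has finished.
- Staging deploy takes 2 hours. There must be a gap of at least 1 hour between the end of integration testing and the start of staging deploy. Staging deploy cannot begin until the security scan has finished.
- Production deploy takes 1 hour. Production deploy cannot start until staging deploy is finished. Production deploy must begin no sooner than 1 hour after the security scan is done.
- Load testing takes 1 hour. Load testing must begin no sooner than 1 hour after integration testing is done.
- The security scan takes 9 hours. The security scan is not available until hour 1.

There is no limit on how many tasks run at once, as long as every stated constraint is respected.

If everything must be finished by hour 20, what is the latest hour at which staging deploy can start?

14

Nothing follows post-deploy verification; the deadline of hour 20 is its only limit. It must start by 20 − 3 = hour 17.
Production deploy has to be done before post-deploy verification (must start by hour 17). That means finishing by hour 17, i.e. starting by 17 − 1 = hour 16.
Staging deploy must finish before production deploy (must start by hour 16). With a 2-hour duration, staging deploy must start by 16 − 2 = hour 14.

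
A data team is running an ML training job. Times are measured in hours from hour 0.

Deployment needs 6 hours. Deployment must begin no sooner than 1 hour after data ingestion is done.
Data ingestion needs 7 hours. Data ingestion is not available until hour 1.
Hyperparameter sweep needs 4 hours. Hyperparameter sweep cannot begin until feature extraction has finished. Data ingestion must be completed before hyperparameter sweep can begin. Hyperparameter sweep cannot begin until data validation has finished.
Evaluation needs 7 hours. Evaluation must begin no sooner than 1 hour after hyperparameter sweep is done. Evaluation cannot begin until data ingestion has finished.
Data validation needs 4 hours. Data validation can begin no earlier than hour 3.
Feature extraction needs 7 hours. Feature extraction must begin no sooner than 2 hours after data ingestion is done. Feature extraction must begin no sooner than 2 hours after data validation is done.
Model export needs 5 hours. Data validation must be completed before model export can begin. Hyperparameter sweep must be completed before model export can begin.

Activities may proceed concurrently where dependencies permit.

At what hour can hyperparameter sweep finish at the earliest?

Data validation waits on its own release at hour 3, so it starts at hour 3 and finishes at 3 + 4 = hour 7.
After its own release at hour 1, data ingestion can start at hour 1 and finishes at hour 8.
Feature extraction cannot start until data ingestion (finishes hour 8, plus 2-hour gap → hour 10); data validation (finishes hour 7, plus 2-hour gap → hour 9). The controlling bound is hour 10, so feature extraction finishes at 10 + 7 = hour 17.
Hyperparameter sweep has to wait for feature extraction (finishes hour 17); data ingestion (finishes hour 8); data validation (finishes hour 7). The latest of these is hour 17, so hyperparameter sweep runs hour 17 to 17 + 4 = hour 21.

21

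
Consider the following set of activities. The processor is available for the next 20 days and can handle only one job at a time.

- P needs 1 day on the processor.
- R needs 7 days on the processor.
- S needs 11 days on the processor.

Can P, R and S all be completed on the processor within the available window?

Yes

Running back to back, the jobs need 1 + 7 + 11 = 19 days on the processor.
Since 19 ≤ 20, they fit within the window.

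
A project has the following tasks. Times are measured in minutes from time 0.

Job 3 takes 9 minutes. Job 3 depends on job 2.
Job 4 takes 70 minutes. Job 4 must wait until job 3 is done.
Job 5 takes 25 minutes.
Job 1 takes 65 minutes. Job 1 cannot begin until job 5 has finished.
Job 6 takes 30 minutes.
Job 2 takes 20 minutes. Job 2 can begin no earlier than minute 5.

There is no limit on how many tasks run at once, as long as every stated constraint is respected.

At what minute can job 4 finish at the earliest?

After its own release at minute 5, job 2 can start at minute 5 and finishes at minute 25.
Job 3 waits on job 2 (finishes minute 25), so it starts at minute 25 and finishes at 25 + 9 = minute 34.
Job 4 waits on job 3 (finishes minute 34), so it starts at minute 34 and finishes at 34 + 70 = minute 104.

104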